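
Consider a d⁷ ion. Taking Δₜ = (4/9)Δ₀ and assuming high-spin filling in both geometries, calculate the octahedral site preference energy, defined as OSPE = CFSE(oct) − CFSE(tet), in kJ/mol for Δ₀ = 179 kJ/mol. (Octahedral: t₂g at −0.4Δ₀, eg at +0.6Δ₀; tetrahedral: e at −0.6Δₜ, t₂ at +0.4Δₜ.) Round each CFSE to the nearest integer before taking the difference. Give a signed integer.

Octahedral high-spin t₂g⁵ eg²: CFSE = -0.8 × 179 = -143 kJ/mol.
Tetrahedral: e⁴ t₂³, CFSE = 4(−0.6) + 3(+0.4) = -1.2Δₜ = -1.2 × (4/9) × 179 = -95 kJ/mol.
OSPE = -143 − (-95) = -48 kJ/mol.

-48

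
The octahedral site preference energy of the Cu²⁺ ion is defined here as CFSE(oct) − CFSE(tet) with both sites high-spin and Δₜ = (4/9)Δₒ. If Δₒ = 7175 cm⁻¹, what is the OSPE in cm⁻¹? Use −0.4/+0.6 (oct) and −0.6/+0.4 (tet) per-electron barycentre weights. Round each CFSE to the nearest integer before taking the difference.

-3029

Group 11 minus oxidation state +2 gives a d⁹ configuration for Cu²⁺.
Octahedral (high-spin): t₂g⁶ eg³, CFSE = 6(−0.4) + 3(+0.6) = -0.6Δₒ = -0.6 × 7175 = -4305 cm⁻¹.
Tetrahedral: e⁴ t₂⁵, CFSE = 4(−0.6) + 5(+0.4) = -0.4Δₜ = -0.4 × (4/9) × 7175 = -1276 cm⁻¹.
OSPE = -4305 − (-1276) = -3029 cm⁻¹.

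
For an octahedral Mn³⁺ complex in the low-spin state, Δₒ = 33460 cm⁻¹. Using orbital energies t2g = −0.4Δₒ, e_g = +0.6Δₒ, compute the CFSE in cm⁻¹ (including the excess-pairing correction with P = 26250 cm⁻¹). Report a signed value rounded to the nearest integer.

-27286

Mn sits in group 7; removing 3 electrons leaves Mn³⁺ with 7 − 3 = 4 d electrons.
Configuration: t2g^4 e_g^0.
Orbital CFSE = 4(-0.4) + 0(0.6) = -1.6Δₒ = -1.6 × 33460 = -53536 cm⁻¹.
High-spin d⁴ would be t2g^3 e_g^1 with 0 pairs; low-spin has 1, so 1 excess pair costs +1P = +26250 cm⁻¹.
Combining: -53536 + 26250 = -27286 cm⁻¹.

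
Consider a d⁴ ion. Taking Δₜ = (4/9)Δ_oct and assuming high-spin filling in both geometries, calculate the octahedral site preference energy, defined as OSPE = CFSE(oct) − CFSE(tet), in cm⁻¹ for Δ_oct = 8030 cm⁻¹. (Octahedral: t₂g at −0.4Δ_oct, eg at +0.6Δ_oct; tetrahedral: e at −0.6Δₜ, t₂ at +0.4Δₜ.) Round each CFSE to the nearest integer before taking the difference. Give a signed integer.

Octahedral high-spin t2g^3 e_g^1: CFSE = -0.6 × 8030 = -4818 cm⁻¹.
Tetrahedral e^2 t2^2 gives -0.4Δₜ = -0.4 × (4/9) × 8030 = -1428 cm⁻¹.
OSPE = CFSE(oct) − CFSE(tet) = -4818 − (-1428) = -3390 cm⁻¹.

-3390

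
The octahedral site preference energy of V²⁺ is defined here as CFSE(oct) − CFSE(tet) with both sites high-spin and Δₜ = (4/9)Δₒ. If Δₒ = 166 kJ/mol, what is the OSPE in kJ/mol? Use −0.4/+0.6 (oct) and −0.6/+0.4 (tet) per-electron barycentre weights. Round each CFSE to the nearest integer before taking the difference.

-140

V²⁺: group 5, so d-count = 5 − 2 = 3.
Octahedral (high-spin): t2g^3 e_g^0, CFSE = 3(−0.4) + 0(+0.6) = -1.2Δₒ = -1.2 × 166 = -199 kJ/mol.
Tetrahedral e^2 t2^1 gives -0.8Δₜ = -0.8 × (4/9) × 166 = -59 kJ/mol.
OSPE = CFSE(oct) − CFSE(tet) = -199 − (-59) = -140 kJ/mol.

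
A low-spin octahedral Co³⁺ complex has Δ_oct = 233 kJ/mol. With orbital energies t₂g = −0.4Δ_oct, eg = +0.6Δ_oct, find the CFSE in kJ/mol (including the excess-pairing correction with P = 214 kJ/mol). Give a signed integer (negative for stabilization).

-131

Co sits in group 9; removing 3 electrons leaves Co³⁺ with 9 − 3 = 6 d electrons.
The d⁶ electrons fill as t₂g⁶ eg⁰.
The orbital stabilization is -2.4Δ_oct = -2.4 × 233 = -559 kJ/mol.
High-spin d⁶ would be t₂g⁴ eg² with 1 pair; low-spin has 3, so 2 excess pairs cost +2P = +428 kJ/mol.
Combining: -559 + 428 = -131 kJ/mol.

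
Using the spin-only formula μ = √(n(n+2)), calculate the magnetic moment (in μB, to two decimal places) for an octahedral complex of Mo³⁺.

Mo³⁺: group 6, so d-count = 6 − 3 = 3.
Configuration: t2g^3 e_g^0 → 3 unpaired electrons.
μ(spin-only) = √[3(3+2)] = √15 ≈ 3.87 μB.

3.87 μB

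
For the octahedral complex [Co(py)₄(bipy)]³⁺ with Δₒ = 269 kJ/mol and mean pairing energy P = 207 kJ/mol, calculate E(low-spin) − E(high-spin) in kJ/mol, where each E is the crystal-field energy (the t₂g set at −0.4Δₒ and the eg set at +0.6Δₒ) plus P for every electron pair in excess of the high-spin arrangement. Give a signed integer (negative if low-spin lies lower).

Ligand charges: 4×(+0) from py and 1×(+0) from bipy sum to +0; with overall charge +3, Co is +3.
Group 9 minus oxidation state +3 gives a d⁶ configuration for Co³⁺.
In the high-spin limit (t₂g⁴ eg²) the orbital term is -0.4Δₒ = -108 kJ/mol, with no excess pairing.
Low-spin t₂g⁶ eg⁰ gives -2.4Δₒ = -646 kJ/mol, but forming 2 extra pairs costs 2P = 414 kJ/mol, so E(LS) = -646 + 414 = -232 kJ/mol.
E(LS) − E(HS) = -232 − (-108) = -124 kJ/mol.

-124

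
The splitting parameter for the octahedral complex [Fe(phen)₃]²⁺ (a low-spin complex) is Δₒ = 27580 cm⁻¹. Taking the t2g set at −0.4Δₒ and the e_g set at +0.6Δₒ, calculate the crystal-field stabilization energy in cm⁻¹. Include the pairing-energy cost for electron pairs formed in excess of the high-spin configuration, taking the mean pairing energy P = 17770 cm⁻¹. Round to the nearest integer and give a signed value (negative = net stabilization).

-30652

phen is neutral, so the +2 overall charge sits on Fe: oxidation state +2.
Fe sits in group 8; removing 2 electrons leaves Fe²⁺ with 8 − 2 = 6 d electrons.
Configuration: t2g^6 e_g^0.
The orbital stabilization is -2.4Δₒ = -2.4 × 27580 = -66192 cm⁻¹.
Relative to high-spin t2g^4 e_g^2 (1 paired), the low-spin configuration has 2 additional pairs, contributing +2 × 17770 = +35540 cm⁻¹.
Net CFSE = -66192 + 35540 = -30652 cm⁻¹.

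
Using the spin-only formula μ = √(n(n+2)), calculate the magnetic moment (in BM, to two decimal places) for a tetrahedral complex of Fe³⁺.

5.92 BM

Fe sits in group 8; removing 3 electrons leaves Fe³⁺ with 8 − 3 = 5 d electrons.
With tetrahedral geometry the complex is necessarily high-spin.
Configuration: e² t₂³ → 5 unpaired electrons.
μ(spin-only) = √[5(5+2)] = √35 ≈ 5.92 BM.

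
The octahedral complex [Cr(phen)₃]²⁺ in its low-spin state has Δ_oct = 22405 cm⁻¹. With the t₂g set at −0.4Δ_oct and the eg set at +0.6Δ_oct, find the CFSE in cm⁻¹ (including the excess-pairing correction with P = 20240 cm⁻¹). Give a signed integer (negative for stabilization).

phen is neutral, so the +2 overall charge sits on Cr: oxidation state +2.
Cr sits in group 6; removing 2 electrons leaves Cr²⁺ with 6 − 2 = 4 d electrons.
The d⁴ electrons fill as t₂g⁴ eg⁰.
CFSE(orbital) = 4×(-0.4Δ_oct) + 0×(0.6Δ_oct) = -1.6Δ_oct; with Δ_oct = 22405 cm⁻¹ that is -35848 cm⁻¹.
Pairing penalty: 1 pair vs 0 in the high-spin reference → 1 extra × P = 20240 cm⁻¹.
Net CFSE = -35848 + 20240 = -15608 cm⁻¹.

-15608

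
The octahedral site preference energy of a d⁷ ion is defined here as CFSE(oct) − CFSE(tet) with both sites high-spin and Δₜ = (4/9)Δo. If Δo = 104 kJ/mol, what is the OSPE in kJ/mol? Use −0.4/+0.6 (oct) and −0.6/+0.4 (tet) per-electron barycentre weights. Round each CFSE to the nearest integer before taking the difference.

-28

Octahedral (high-spin): t2g^5 e_g^2, CFSE = 5(−0.4) + 2(+0.6) = -0.8Δo = -0.8 × 104 = -83 kJ/mol.
Tetrahedral: e^4 t2^3, CFSE = 4(−0.6) + 3(+0.4) = -1.2Δₜ = -1.2 × (4/9) × 104 = -55 kJ/mol.
OSPE = CFSE(oct) − CFSE(tet) = -83 − (-55) = -28 kJ/mol.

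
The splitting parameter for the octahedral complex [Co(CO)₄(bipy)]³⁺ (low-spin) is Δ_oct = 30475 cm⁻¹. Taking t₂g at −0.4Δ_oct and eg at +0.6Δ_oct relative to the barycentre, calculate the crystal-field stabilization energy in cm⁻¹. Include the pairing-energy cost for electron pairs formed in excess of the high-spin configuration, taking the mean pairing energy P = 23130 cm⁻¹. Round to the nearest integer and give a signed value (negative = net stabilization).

-26880

Ligand charges: 4×(+0) from CO and 1×(+0) from bipy sum to +0; with overall charge +3, Co is +3.
Co is in group 9, so Co³⁺ is d⁶ (9 − 3 = 6).
The d⁶ electrons fill as t₂g⁶ eg⁰.
Orbital CFSE = 6(-0.4) + 0(0.6) = -2.4Δ_oct = -2.4 × 30475 = -73140 cm⁻¹.
Pairing penalty: 3 pairs vs 1 in the high-spin reference → 2 extra × P = 46260 cm⁻¹.
Net CFSE = -73140 + 46260 = -26880 cm⁻¹.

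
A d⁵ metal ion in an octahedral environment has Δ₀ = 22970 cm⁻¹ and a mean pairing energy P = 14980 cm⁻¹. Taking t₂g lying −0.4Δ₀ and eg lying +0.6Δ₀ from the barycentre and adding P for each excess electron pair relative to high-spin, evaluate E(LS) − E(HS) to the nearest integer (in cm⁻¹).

-15980

High-spin: t₂g³ eg², CFSE = 0.0Δ₀ = 0 cm⁻¹.
Low-spin: t₂g⁵ eg⁰, orbital CFSE = -2.0Δ₀ = -45940 cm⁻¹; plus 2 excess pairs × P = +29960 cm⁻¹; total -15980 cm⁻¹.
The difference is -15980 − (0) = -15980 cm⁻¹, so low-spin lies lower.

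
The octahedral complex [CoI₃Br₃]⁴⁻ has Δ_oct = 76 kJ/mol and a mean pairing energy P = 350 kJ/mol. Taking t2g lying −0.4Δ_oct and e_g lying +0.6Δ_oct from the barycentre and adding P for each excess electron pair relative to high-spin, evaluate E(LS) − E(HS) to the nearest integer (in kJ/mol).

Ligand charges: 3×(-1) from I⁻ and 3×(-1) from Br⁻ sum to -6; with overall charge -4, Co is +2.
Group 9 minus oxidation state +2 gives a d⁷ configuration for Co²⁺.
High-spin: t2g^5 e_g^2, CFSE = -0.8Δ_oct = -61 kJ/mol.
For low-spin the configuration is t2g^6 e_g^1: orbital energy -1.8 × 76 = -137 kJ/mol, and 1 additional pair relative to high-spin adds 350 kJ/mol, giving 213 kJ/mol.
E(LS) − E(HS) = 213 − (-61) = 274 kJ/mol.

274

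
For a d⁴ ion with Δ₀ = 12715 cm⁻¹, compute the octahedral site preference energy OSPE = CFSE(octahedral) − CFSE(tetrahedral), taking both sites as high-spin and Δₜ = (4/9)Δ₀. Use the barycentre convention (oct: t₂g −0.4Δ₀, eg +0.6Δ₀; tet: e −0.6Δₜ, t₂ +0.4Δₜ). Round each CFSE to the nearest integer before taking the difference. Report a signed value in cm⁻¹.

Octahedral high-spin t2g^3 e_g^1: CFSE = -0.6 × 12715 = -7629 cm⁻¹.
Tetrahedral e^2 t2^2 gives -0.4Δₜ = -0.4 × (4/9) × 12715 = -2260 cm⁻¹.
OSPE = -7629 − (-2260) = -5369 cm⁻¹.

-5369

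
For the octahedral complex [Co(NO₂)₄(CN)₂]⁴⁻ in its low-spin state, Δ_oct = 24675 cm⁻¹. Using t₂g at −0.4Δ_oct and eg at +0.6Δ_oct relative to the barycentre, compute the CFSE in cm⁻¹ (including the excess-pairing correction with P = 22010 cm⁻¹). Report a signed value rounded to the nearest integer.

-22405

Ligand charges: 4×(-1) from NO₂⁻ and 2×(-1) from CN⁻ sum to -6; with overall charge -4, Co is +2.
Co sits in group 9; removing 2 electrons leaves Co²⁺ with 9 − 2 = 7 d electrons.
The d⁷ electrons fill as t₂g⁶ eg¹.
CFSE(orbital) = 6×(-0.4Δ_oct) + 1×(0.6Δ_oct) = -1.8Δ_oct; with Δ_oct = 24675 cm⁻¹ that is -44415 cm⁻¹.
High-spin d⁷ would be t₂g⁵ eg² with 2 pairs; low-spin has 3, so 1 excess pair costs +1P = +22010 cm⁻¹.
Net CFSE = -44415 + 22010 = -22405 cm⁻¹.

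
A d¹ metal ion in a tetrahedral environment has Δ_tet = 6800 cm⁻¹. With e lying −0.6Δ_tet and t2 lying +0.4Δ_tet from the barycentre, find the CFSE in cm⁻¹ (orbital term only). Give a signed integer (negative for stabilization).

-4080

Tetrahedral splitting is small, so the complex is high-spin.
The d¹ electrons fill as e^1 t2^0.
The orbital stabilization is -0.6Δ_tet = -0.6 × 6800 = -4080 cm⁻¹.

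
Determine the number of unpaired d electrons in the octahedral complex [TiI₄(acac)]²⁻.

Ligand charges: 4×(-1) from I⁻ and 1×(-1) from acac⁻ sum to -5; with overall charge -2, Ti is +3.
Group 4 minus oxidation state +3 gives a d¹ configuration for Ti³⁺.
Configuration: t2g^1 e_g^0, giving 1 unpaired electron.

1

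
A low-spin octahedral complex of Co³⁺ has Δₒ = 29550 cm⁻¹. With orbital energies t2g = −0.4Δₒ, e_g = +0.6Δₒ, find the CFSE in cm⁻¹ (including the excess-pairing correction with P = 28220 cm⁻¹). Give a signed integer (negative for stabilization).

-14480

Co³⁺: group 9, so d-count = 9 − 3 = 6.
Configuration: t2g^6 e_g^0.
CFSE(orbital) = 6×(-0.4Δₒ) + 0×(0.6Δₒ) = -2.4Δₒ; with Δₒ = 29550 cm⁻¹ that is -70920 cm⁻¹.
High-spin d⁶ would be t2g^4 e_g^2 with 1 pair; low-spin has 3, so 2 excess pairs cost +2P = +56440 cm⁻¹.
Overall CFSE = -70920 + 56440 = -14480 cm⁻¹.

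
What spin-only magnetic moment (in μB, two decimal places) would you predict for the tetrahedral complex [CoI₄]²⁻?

Each I⁻ contributes -1; 4 × (-1) = -4. With overall charge -2, Co is in the +2 oxidation state.
Co is in group 9, so Co²⁺ is d⁷ (9 − 2 = 7).
Tetrahedral splitting is small, so the complex is high-spin.
Configuration: e^4 t2^3 → 3 unpaired electrons.
μ(spin-only) = √[3(3+2)] = √15 ≈ 3.87 μB.

3.87 μB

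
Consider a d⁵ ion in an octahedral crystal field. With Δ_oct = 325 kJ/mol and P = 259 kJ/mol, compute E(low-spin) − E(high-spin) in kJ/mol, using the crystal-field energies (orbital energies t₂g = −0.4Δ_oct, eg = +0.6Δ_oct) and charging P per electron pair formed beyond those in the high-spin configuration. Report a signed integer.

-132

High-spin d⁵ fills as t₂g³ eg² with CFSE 3(−0.4) + 2(+0.6) = 0.0Δ_oct = 0 kJ/mol.
Low-spin t₂g⁵ eg⁰ gives -2.0Δ_oct = -650 kJ/mol, but forming 2 extra pairs costs 2P = 518 kJ/mol, so E(LS) = -650 + 518 = -132 kJ/mol.
Thus E(LS) − E(HS) = -132 kJ/mol.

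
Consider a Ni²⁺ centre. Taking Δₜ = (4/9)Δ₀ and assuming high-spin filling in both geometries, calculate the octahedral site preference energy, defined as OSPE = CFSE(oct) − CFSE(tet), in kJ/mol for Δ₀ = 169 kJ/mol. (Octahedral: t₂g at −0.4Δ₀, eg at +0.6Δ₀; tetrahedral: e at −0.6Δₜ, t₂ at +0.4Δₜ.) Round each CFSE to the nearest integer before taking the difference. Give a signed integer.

-143

Ni is in group 10, so Ni²⁺ is d⁸ (10 − 2 = 8).
Octahedral (high-spin): t2g^6 e_g^2, CFSE = 6(−0.4) + 2(+0.6) = -1.2Δ₀ = -1.2 × 169 = -203 kJ/mol.
In a tetrahedral site the filling is e^4 t2^4: CFSE(tet) = -0.8Δₜ = -0.8 × (4/9)(169) = -60 kJ/mol.
OSPE = -203 − (-60) = -143 kJ/mol.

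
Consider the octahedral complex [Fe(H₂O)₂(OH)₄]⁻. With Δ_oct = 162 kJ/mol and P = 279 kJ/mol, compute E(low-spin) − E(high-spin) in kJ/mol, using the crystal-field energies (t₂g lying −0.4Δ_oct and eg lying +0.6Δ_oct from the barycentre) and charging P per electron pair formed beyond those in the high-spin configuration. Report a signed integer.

Ligand charges: 2×(+0) from H₂O and 4×(-1) from OH⁻ sum to -4; with overall charge -1, Fe is +3.
Fe is in group 8, so Fe³⁺ is d⁵ (8 − 3 = 5).
High-spin: t₂g³ eg², CFSE = 0.0Δ_oct = 0 kJ/mol.
Low-spin t₂g⁵ eg⁰ gives -2.0Δ_oct = -324 kJ/mol, but forming 2 extra pairs costs 2P = 558 kJ/mol, so E(LS) = -324 + 558 = 234 kJ/mol.
Thus E(LS) − E(HS) = 234 kJ/mol.

234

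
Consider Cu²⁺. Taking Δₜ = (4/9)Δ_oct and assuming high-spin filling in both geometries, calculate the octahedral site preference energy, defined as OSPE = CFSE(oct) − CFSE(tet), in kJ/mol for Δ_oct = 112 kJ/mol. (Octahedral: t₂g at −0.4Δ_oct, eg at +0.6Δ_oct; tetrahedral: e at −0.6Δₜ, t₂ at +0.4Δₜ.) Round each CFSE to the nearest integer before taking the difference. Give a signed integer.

Group 11 minus oxidation state +2 gives a d⁹ configuration for Cu²⁺.
Octahedral high-spin t₂g⁶ eg³: CFSE = -0.6 × 112 = -67 kJ/mol.
Tetrahedral e⁴ t₂⁵ gives -0.4Δₜ = -0.4 × (4/9) × 112 = -20 kJ/mol.
Subtracting, OSPE = -67 − (-20) = -47 kJ/mol.

-47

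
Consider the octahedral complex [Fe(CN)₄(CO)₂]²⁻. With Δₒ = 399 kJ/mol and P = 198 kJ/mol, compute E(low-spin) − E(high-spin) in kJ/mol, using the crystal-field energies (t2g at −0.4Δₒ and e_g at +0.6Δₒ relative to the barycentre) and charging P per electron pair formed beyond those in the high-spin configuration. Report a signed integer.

Ligand charges: 4×(-1) from CN⁻ and 2×(+0) from CO sum to -4; with overall charge -2, Fe is +2.
Fe²⁺: group 8, so d-count = 8 − 2 = 6.
High-spin d⁶ fills as t2g^4 e_g^2 with CFSE 4(−0.4) + 2(+0.6) = -0.4Δₒ = -160 kJ/mol.
Low-spin t2g^6 e_g^0 gives -2.4Δₒ = -958 kJ/mol, but forming 2 extra pairs costs 2P = 396 kJ/mol, so E(LS) = -958 + 396 = -562 kJ/mol.
E(LS) − E(HS) = -562 − (-160) = -402 kJ/mol.

-402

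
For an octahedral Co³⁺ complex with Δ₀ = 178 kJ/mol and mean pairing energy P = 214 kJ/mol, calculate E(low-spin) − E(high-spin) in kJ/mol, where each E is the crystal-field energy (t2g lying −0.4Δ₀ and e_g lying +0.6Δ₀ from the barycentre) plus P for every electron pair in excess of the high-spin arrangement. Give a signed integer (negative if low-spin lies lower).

Group 9 minus oxidation state +3 gives a d⁶ configuration for Co³⁺.
High-spin: t2g^4 e_g^2, CFSE = -0.4Δ₀ = -71 kJ/mol.
For low-spin the configuration is t2g^6 e_g^0: orbital energy -2.4 × 178 = -427 kJ/mol, and 2 additional pairs relative to high-spin add 428 kJ/mol, giving 1 kJ/mol.
The difference is 1 − (-71) = 72 kJ/mol, so high-spin lies lower.

72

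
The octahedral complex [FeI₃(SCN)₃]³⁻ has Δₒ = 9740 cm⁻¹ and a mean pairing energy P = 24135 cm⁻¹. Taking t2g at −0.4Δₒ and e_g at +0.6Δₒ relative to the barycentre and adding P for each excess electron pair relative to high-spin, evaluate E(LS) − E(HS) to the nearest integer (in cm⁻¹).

Ligand charges: 3×(-1) from I⁻ and 3×(-1) from SCN⁻ sum to -6; with overall charge -3, Fe is +3.
Fe is in group 8, so Fe³⁺ is d⁵ (8 − 3 = 5).
High-spin d⁵ fills as t2g^3 e_g^2 with CFSE 3(−0.4) + 2(+0.6) = 0.0Δₒ = 0 cm⁻¹.
For low-spin the configuration is t2g^5 e_g^0: orbital energy -2.0 × 9740 = -19480 cm⁻¹, and 2 additional pairs relative to high-spin add 48270 cm⁻¹, giving 28790 cm⁻¹.
Thus E(LS) − E(HS) = 28790 cm⁻¹.

28790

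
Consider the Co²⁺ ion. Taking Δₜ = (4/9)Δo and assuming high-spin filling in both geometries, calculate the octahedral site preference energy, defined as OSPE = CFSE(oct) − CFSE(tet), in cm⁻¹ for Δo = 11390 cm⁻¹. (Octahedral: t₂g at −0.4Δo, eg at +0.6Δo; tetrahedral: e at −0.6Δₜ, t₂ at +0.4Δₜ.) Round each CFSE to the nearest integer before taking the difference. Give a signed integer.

Group 9 minus oxidation state +2 gives a d⁷ configuration for Co²⁺.
Octahedral high-spin t₂g⁵ eg²: CFSE = -0.8 × 11390 = -9112 cm⁻¹.
In a tetrahedral site the filling is e⁴ t₂³: CFSE(tet) = -1.2Δₜ = -1.2 × (4/9)(11390) = -6075 cm⁻¹.
OSPE = CFSE(oct) − CFSE(tet) = -9112 − (-6075) = -3037 cm⁻¹.

-3037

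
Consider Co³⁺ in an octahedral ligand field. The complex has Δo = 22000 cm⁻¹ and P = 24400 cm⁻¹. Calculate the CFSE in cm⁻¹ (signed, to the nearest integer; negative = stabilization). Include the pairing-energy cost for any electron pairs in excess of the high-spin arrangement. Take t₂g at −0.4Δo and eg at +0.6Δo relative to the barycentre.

Group 9 minus oxidation state +3 gives a d⁶ configuration for Co³⁺.
With Δo < P the complex is high-spin.
Configuration: t₂g⁴ eg².
Orbital CFSE = -0.4Δo = -0.4 × 22000 = -8800 cm⁻¹.
High-spin has no excess pairs, so no pairing correction applies.

-8800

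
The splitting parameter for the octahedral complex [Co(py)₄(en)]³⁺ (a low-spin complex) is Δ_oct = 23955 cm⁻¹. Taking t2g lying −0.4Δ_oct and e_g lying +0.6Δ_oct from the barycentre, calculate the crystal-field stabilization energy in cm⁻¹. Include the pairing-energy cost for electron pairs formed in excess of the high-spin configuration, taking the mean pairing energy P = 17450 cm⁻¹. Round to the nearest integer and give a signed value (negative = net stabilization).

-22592

Ligand charges: 4×(+0) from py and 1×(+0) from en sum to +0; with overall charge +3, Co is +3.
Co is in group 9, so Co³⁺ is d⁶ (9 − 3 = 6).
The d⁶ electrons fill as t2g^6 e_g^0.
The orbital stabilization is -2.4Δ_oct = -2.4 × 23955 = -57492 cm⁻¹.
High-spin d⁶ would be t2g^4 e_g^2 with 1 pair; low-spin has 3, so 2 excess pairs cost +2P = +34900 cm⁻¹.
Combining: -57492 + 34900 = -22592 cm⁻¹.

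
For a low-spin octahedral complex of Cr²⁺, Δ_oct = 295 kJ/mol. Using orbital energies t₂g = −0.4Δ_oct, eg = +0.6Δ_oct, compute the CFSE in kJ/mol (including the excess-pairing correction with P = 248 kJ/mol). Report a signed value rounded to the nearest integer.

-224

Group 6 minus oxidation state +2 gives a d⁴ configuration for Cr²⁺.
Configuration: t₂g⁴ eg⁰.
CFSE(orbital) = 4×(-0.4Δ_oct) + 0×(0.6Δ_oct) = -1.6Δ_oct; with Δ_oct = 295 kJ/mol that is -472 kJ/mol.
High-spin d⁴ would be t₂g³ eg¹ with 0 pairs; low-spin has 1, so 1 excess pair costs +1P = +248 kJ/mol.
Overall CFSE = -472 + 248 = -224 kJ/mol.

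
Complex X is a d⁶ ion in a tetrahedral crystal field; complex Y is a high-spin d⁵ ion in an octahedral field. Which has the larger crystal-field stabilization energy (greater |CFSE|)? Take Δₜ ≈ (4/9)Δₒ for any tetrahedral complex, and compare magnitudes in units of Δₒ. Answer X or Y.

X: Tetrahedral fields are weak (Δₜ ≈ 4/9 Δₒ), so electrons fill high-spin; e³ t₂³, CFSE = -0.6Δₜ ≈ -0.27Δₒ.
Y: t₂g³ eg², CFSE = 0.0Δₒ.
So X has the larger |CFSE|.

X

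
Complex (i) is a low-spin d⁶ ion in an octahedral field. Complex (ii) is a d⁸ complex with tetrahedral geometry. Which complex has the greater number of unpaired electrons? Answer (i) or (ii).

(ii)

(i): t₂g⁶ eg⁰ → 0 unpaired.
(ii): With tetrahedral geometry the complex is necessarily high-spin; e^4 t2^4 → 2 unpaired.
So (ii) has more unpaired electrons.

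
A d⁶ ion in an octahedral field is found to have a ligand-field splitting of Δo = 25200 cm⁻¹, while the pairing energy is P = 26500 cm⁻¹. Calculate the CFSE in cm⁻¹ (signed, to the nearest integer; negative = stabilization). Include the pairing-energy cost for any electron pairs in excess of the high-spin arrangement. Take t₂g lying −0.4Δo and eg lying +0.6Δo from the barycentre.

-10080

With Δo < P the complex is high-spin.
Filling d⁶ accordingly: t₂g⁴ eg².
Orbital CFSE = -0.4Δo = -0.4 × 25200 = -10080 cm⁻¹.
High-spin has no excess pairs, so no pairing correction applies.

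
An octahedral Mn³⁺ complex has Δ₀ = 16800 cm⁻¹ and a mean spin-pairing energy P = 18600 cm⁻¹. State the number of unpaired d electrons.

Group 7 minus oxidation state +3 gives a d⁴ configuration for Mn³⁺.
Since Δ₀ = 16800 cm⁻¹ < P = 18600 cm⁻¹, the complex adopts the high-spin configuration.
That gives t₂g³ eg¹.
Unpaired electrons: 4.

4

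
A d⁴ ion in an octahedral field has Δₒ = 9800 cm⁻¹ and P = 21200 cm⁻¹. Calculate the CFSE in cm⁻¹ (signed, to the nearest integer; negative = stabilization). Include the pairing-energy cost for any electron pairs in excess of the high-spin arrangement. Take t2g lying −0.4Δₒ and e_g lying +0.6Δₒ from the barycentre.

-5880

Since Δₒ = 9800 cm⁻¹ < P = 21200 cm⁻¹, the complex adopts the high-spin configuration.
Configuration: t2g^3 e_g^1.
Orbital CFSE = -0.6Δₒ = -0.6 × 9800 = -5880 cm⁻¹.
High-spin has no excess pairs, so no pairing correction applies.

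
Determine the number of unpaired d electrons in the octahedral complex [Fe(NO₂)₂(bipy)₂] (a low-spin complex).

Ligand charges: 2×(-1) from NO₂⁻ and 2×(+0) from bipy sum to -2; with overall charge +0, Fe is +2.
Group 8 minus oxidation state +2 gives a d⁶ configuration for Fe²⁺.
Configuration: t2g^6 e_g^0, giving 0 unpaired electrons.

0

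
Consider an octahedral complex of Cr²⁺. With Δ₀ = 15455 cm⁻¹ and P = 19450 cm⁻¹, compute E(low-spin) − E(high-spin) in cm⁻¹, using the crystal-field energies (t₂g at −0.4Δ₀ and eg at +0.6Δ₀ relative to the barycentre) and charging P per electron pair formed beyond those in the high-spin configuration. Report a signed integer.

3995

Cr sits in group 6; removing 2 electrons leaves Cr²⁺ with 6 − 2 = 4 d electrons.
High-spin: t₂g³ eg¹, CFSE = -0.6Δ₀ = -9273 cm⁻¹.
For low-spin the configuration is t₂g⁴ eg⁰: orbital energy -1.6 × 15455 = -24728 cm⁻¹, and 1 additional pair relative to high-spin adds 19450 cm⁻¹, giving -5278 cm⁻¹.
The difference is -5278 − (-9273) = 3995 cm⁻¹, so high-spin lies lower.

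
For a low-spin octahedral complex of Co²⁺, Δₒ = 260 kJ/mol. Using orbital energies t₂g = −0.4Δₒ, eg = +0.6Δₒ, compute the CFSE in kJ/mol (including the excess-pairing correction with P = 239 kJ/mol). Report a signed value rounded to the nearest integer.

-229

Group 9 minus oxidation state +2 gives a d⁷ configuration for Co²⁺.
Configuration: t₂g⁶ eg¹.
CFSE(orbital) = 6×(-0.4Δₒ) + 1×(0.6Δₒ) = -1.8Δₒ; with Δₒ = 260 kJ/mol that is -468 kJ/mol.
High-spin d⁷ would be t₂g⁵ eg² with 2 pairs; low-spin has 3, so 1 excess pair costs +1P = +239 kJ/mol.
Overall CFSE = -468 + 239 = -229 kJ/mol.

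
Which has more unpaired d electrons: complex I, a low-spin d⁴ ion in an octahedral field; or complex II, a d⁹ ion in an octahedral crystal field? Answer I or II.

I: t₂g⁴ eg⁰ → 2 unpaired.
II: For octahedral d⁹ the high- and low-spin configurations coincide; t₂g⁶ eg³ → 1 unpaired.
So I has more unpaired electrons.

I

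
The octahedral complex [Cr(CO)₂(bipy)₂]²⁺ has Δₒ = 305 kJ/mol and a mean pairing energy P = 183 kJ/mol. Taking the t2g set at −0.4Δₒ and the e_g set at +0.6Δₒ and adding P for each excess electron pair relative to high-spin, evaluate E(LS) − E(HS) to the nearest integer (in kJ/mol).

Ligand charges: 2×(+0) from CO and 2×(+0) from bipy sum to +0; with overall charge +2, Cr is +2.
Cr is in group 6, so Cr²⁺ is d⁴ (6 − 2 = 4).
High-spin: t2g^3 e_g^1, CFSE = -0.6Δₒ = -183 kJ/mol.
Low-spin t2g^4 e_g^0 gives -1.6Δₒ = -488 kJ/mol, but forming 1 extra pair costs 1P = 183 kJ/mol, so E(LS) = -488 + 183 = -305 kJ/mol.
E(LS) − E(HS) = -305 − (-183) = -122 kJ/mol.

-122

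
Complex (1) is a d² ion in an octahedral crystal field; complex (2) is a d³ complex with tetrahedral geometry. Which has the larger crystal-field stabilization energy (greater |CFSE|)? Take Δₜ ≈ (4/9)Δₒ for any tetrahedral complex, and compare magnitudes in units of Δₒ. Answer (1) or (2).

(1)

(1): For octahedral d² the high- and low-spin configurations coincide; t2g^2 e_g^0, CFSE = -0.8Δₒ.
(2): Tetrahedral splitting is small, so the complex is high-spin; e² t₂¹, CFSE = -0.8Δₜ ≈ -0.36Δₒ.
So (1) has the larger |CFSE|.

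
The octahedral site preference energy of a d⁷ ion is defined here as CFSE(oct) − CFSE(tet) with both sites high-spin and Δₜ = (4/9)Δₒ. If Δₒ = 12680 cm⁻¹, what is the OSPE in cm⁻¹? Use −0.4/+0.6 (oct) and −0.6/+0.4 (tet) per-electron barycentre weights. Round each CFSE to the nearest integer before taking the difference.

-3381

Octahedral high-spin t₂g⁵ eg²: CFSE = -0.8 × 12680 = -10144 cm⁻¹.
Tetrahedral e⁴ t₂³ gives -1.2Δₜ = -1.2 × (4/9) × 12680 = -6763 cm⁻¹.
OSPE = -10144 − (-6763) = -3381 cm⁻¹.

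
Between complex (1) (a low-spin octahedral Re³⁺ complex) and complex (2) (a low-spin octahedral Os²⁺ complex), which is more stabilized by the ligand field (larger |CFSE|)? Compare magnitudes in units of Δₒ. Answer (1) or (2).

(2)

(1): Re is in group 7, so Re³⁺ is d⁴ (7 − 3 = 4); t2g^4 e_g^0, CFSE = -1.6Δₒ.
(2): Os²⁺: group 8, so d-count = 8 − 2 = 6; t₂g⁶ eg⁰, CFSE = -2.4Δₒ.
So (2) has the larger |CFSE|.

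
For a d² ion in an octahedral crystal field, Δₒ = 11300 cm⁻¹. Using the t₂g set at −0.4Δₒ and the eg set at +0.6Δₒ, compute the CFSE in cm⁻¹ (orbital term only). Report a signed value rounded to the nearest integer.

-9040

Electron filling gives t₂g² eg⁰.
The orbital stabilization is -0.8Δₒ = -0.8 × 11300 = -9040 cm⁻¹.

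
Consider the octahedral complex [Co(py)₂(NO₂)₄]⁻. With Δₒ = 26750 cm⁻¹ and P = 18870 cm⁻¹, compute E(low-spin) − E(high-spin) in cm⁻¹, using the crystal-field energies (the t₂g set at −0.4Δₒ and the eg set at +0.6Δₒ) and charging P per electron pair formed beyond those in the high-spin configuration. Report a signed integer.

-15760

Ligand charges: 2×(+0) from py and 4×(-1) from NO₂⁻ sum to -4; with overall charge -1, Co is +3.
Co³⁺: group 9, so d-count = 9 − 3 = 6.
High-spin d⁶ fills as t₂g⁴ eg² with CFSE 4(−0.4) + 2(+0.6) = -0.4Δₒ = -10700 cm⁻¹.
Low-spin t₂g⁶ eg⁰ gives -2.4Δₒ = -64200 cm⁻¹, but forming 2 extra pairs costs 2P = 37740 cm⁻¹, so E(LS) = -64200 + 37740 = -26460 cm⁻¹.
The difference is -26460 − (-10700) = -15760 cm⁻¹, so low-spin lies lower.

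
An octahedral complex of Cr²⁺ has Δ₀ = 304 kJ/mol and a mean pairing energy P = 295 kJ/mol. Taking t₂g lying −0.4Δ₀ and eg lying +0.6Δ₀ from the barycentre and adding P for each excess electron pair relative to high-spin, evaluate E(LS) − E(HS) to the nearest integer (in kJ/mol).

Cr sits in group 6; removing 2 electrons leaves Cr²⁺ with 6 − 2 = 4 d electrons.
High-spin: t₂g³ eg¹, CFSE = -0.6Δ₀ = -182 kJ/mol.
For low-spin the configuration is t₂g⁴ eg⁰: orbital energy -1.6 × 304 = -486 kJ/mol, and 1 additional pair relative to high-spin adds 295 kJ/mol, giving -191 kJ/mol.
E(LS) − E(HS) = -191 − (-182) = -9 kJ/mol.

-9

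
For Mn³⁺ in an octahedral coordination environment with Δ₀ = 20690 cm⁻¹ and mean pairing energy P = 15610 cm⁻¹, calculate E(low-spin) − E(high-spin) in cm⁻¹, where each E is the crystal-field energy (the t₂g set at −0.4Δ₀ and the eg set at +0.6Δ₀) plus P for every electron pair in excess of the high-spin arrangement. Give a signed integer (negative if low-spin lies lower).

Mn sits in group 7; removing 3 electrons leaves Mn³⁺ with 7 − 3 = 4 d electrons.
In the high-spin limit (t₂g³ eg¹) the orbital term is -0.6Δ₀ = -12414 cm⁻¹, with no excess pairing.
Low-spin t₂g⁴ eg⁰ gives -1.6Δ₀ = -33104 cm⁻¹, but forming 1 extra pair costs 1P = 15610 cm⁻¹, so E(LS) = -33104 + 15610 = -17494 cm⁻¹.
Thus E(LS) − E(HS) = -5080 cm⁻¹.

-5080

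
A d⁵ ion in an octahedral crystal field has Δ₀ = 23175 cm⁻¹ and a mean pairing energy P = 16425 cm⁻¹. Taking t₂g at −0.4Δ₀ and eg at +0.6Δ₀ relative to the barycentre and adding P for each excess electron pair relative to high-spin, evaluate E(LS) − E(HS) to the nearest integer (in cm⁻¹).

-13500

High-spin d⁵ fills as t₂g³ eg² with CFSE 3(−0.4) + 2(+0.6) = 0.0Δ₀ = 0 cm⁻¹.
Low-spin t₂g⁵ eg⁰ gives -2.0Δ₀ = -46350 cm⁻¹, but forming 2 extra pairs costs 2P = 32850 cm⁻¹, so E(LS) = -46350 + 32850 = -13500 cm⁻¹.
The difference is -13500 − (0) = -13500 cm⁻¹, so low-spin lies lower.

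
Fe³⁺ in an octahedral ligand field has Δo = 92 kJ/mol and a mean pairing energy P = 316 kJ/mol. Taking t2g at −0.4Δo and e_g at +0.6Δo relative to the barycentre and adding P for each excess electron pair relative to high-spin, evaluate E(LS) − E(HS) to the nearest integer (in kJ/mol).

448

Fe³⁺: group 8, so d-count = 8 − 3 = 5.
High-spin: t2g^3 e_g^2, CFSE = 0.0Δo = 0 kJ/mol.
Low-spin: t2g^5 e_g^0, orbital CFSE = -2.0Δo = -184 kJ/mol; plus 2 excess pairs × P = +632 kJ/mol; total 448 kJ/mol.
The difference is 448 − (0) = 448 kJ/mol, so high-spin lies lower.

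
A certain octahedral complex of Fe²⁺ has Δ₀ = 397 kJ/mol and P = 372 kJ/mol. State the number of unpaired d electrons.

Fe sits in group 8; removing 2 electrons leaves Fe²⁺ with 8 − 2 = 6 d electrons.
Δ₀ > P, so pairing is preferred: the ground state is low-spin.
Filling d⁶ accordingly: t₂g⁶ eg⁰.
Unpaired electrons: 0.

0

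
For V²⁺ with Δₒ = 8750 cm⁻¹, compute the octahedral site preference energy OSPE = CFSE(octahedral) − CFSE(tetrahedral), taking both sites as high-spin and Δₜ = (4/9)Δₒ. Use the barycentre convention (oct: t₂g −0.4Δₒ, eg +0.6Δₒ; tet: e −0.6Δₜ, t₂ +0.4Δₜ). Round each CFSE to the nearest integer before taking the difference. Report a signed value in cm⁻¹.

Group 5 minus oxidation state +2 gives a d³ configuration for V²⁺.
Octahedral high-spin t2g^3 e_g^0: CFSE = -1.2 × 8750 = -10500 cm⁻¹.
Tetrahedral e^2 t2^1 gives -0.8Δₜ = -0.8 × (4/9) × 8750 = -3111 cm⁻¹.
OSPE = CFSE(oct) − CFSE(tet) = -10500 − (-3111) = -7389 cm⁻¹.

-7389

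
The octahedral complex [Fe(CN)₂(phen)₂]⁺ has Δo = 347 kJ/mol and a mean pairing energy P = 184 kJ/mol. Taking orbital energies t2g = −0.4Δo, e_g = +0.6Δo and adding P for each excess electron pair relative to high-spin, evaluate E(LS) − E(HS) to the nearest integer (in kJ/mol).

Ligand charges: 2×(-1) from CN⁻ and 2×(+0) from phen sum to -2; with overall charge +1, Fe is +3.
Group 8 minus oxidation state +3 gives a d⁵ configuration for Fe³⁺.
High-spin: t2g^3 e_g^2, CFSE = 0.0Δo = 0 kJ/mol.
Low-spin: t2g^5 e_g^0, orbital CFSE = -2.0Δo = -694 kJ/mol; plus 2 excess pairs × P = +368 kJ/mol; total -326 kJ/mol.
Thus E(LS) − E(HS) = -326 kJ/mol.

-326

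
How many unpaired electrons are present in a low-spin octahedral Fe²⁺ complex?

0

Fe is in group 8, so Fe²⁺ is d⁶ (8 − 2 = 6).
Configuration: t₂g⁶ eg⁰, giving 0 unpaired electrons.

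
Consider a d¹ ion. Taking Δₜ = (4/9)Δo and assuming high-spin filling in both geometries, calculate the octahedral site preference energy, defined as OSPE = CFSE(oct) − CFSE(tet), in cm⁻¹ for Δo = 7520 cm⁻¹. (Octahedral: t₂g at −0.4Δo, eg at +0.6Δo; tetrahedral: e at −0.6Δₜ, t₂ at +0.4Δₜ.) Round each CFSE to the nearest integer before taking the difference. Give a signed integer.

-1003

Octahedral high-spin t₂g¹ eg⁰: CFSE = -0.4 × 7520 = -3008 cm⁻¹.
Tetrahedral e¹ t₂⁰ gives -0.6Δₜ = -0.6 × (4/9) × 7520 = -2005 cm⁻¹.
Subtracting, OSPE = -3008 − (-2005) = -1003 cm⁻¹.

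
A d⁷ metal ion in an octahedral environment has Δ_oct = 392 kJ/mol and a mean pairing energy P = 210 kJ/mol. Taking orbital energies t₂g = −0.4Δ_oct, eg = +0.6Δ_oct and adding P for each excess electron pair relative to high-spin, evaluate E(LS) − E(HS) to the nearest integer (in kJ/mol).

High-spin d⁷ fills as t₂g⁵ eg² with CFSE 5(−0.4) + 2(+0.6) = -0.8Δ_oct = -314 kJ/mol.
Low-spin: t₂g⁶ eg¹, orbital CFSE = -1.8Δ_oct = -706 kJ/mol; plus 1 excess pair × P = +210 kJ/mol; total -496 kJ/mol.
Thus E(LS) − E(HS) = -182 kJ/mol.

-182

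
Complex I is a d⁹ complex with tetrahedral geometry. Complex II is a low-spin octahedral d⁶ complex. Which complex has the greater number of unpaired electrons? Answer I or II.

I: Tetrahedral fields are weak (Δₜ ≈ 4/9 Δₒ), so electrons fill high-spin; e^4 t2^5 → 1 unpaired.
II: t2g^6 e_g^0 → 0 unpaired.
So I has more unpaired electrons.

I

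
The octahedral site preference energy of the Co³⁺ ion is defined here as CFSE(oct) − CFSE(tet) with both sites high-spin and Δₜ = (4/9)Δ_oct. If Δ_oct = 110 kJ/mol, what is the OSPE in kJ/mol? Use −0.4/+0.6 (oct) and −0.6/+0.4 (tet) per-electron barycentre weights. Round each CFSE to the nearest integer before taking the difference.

-15

Co sits in group 9; removing 3 electrons leaves Co³⁺ with 9 − 3 = 6 d electrons.
Octahedral high-spin t2g^4 e_g^2: CFSE = -0.4 × 110 = -44 kJ/mol.
Tetrahedral e^3 t2^3 gives -0.6Δₜ = -0.6 × (4/9) × 110 = -29 kJ/mol.
OSPE = -44 − (-29) = -15 kJ/mol.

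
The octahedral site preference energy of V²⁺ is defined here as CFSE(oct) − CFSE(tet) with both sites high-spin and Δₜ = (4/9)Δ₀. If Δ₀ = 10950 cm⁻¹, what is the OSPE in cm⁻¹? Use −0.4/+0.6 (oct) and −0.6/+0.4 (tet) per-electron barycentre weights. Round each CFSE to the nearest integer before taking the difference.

-9247

V²⁺: group 5, so d-count = 5 − 2 = 3.
In an octahedral site d³ (HS) is t₂g³ eg⁰, giving CFSE(oct) = -1.2Δ₀ = -13140 cm⁻¹.
In a tetrahedral site the filling is e² t₂¹: CFSE(tet) = -0.8Δₜ = -0.8 × (4/9)(10950) = -3893 cm⁻¹.
OSPE = CFSE(oct) − CFSE(tet) = -13140 − (-3893) = -9247 cm⁻¹.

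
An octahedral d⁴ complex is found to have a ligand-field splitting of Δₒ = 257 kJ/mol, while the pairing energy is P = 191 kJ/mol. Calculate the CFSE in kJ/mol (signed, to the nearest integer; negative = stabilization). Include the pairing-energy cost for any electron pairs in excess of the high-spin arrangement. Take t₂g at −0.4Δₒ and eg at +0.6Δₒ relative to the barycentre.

-220

With Δₒ > P the complex is low-spin.
That gives t₂g⁴ eg⁰.
Orbital CFSE = -1.6Δₒ = -1.6 × 257 = -411 kJ/mol.
Excess pairs vs high-spin: 1 − 0 = 1; pairing cost = +191 kJ/mol.
Net CFSE = -411 + 191 = -220 kJ/mol.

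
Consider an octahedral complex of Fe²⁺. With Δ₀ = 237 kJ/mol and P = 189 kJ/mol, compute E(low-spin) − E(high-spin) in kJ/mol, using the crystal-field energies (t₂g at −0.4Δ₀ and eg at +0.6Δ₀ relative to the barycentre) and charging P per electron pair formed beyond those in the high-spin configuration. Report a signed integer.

-96

Fe is in group 8, so Fe²⁺ is d⁶ (8 − 2 = 6).
High-spin: t₂g⁴ eg², CFSE = -0.4Δ₀ = -95 kJ/mol.
For low-spin the configuration is t₂g⁶ eg⁰: orbital energy -2.4 × 237 = -569 kJ/mol, and 2 additional pairs relative to high-spin add 378 kJ/mol, giving -191 kJ/mol.
Thus E(LS) − E(HS) = -96 kJ/mol.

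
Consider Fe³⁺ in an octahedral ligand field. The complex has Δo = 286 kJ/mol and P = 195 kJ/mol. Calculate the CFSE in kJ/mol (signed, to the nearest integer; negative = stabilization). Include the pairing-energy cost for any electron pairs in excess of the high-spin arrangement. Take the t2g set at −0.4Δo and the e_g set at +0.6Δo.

Fe sits in group 8; removing 3 electrons leaves Fe³⁺ with 8 − 3 = 5 d electrons.
Here Δo > P (286 > 195), so the low-spin state is favoured.
Filling d⁵ accordingly: t2g^5 e_g^0.
Orbital CFSE = -2.0Δo = -2.0 × 286 = -572 kJ/mol.
Excess pairs vs high-spin: 2 − 0 = 2; pairing cost = +390 kJ/mol.
Net CFSE = -572 + 390 = -182 kJ/mol.

-182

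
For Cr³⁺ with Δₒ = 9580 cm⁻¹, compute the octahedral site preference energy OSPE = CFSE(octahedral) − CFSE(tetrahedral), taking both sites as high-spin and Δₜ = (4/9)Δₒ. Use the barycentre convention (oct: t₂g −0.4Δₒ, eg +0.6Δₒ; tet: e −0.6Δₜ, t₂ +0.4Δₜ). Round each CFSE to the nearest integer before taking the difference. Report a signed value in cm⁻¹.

-8090

Group 6 minus oxidation state +3 gives a d³ configuration for Cr³⁺.
Octahedral high-spin t2g^3 e_g^0: CFSE = -1.2 × 9580 = -11496 cm⁻¹.
Tetrahedral: e^2 t2^1, CFSE = 2(−0.6) + 1(+0.4) = -0.8Δₜ = -0.8 × (4/9) × 9580 = -3406 cm⁻¹.
OSPE = -11496 − (-3406) = -8090 cm⁻¹.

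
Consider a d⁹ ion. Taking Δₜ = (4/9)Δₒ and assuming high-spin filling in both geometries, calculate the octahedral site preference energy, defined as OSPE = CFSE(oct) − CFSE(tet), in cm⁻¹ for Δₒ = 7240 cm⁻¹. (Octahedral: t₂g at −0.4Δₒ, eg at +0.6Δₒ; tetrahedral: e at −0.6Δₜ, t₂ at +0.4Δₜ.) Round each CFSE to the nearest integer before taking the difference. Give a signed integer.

-3057

Octahedral (high-spin): t2g^6 e_g^3, CFSE = 6(−0.4) + 3(+0.6) = -0.6Δₒ = -0.6 × 7240 = -4344 cm⁻¹.
Tetrahedral: e^4 t2^5, CFSE = 4(−0.6) + 5(+0.4) = -0.4Δₜ = -0.4 × (4/9) × 7240 = -1287 cm⁻¹.
Subtracting, OSPE = -4344 − (-1287) = -3057 cm⁻¹.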